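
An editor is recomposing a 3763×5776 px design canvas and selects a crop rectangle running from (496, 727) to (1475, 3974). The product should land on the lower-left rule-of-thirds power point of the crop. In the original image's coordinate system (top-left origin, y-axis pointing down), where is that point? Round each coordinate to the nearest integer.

Crop width = 1475 − 496 = 979 px; one third is 326.33 px.
Crop height = 3974 − 727 = 3247 px; one third is 1082.33 px.
The lower-left point is one-third across and two-thirds down within the crop:
x = 496 + 1 × 326.33 ≈ 822; y = 727 + 2 × 1082.33 ≈ 2892.

(822, 2892)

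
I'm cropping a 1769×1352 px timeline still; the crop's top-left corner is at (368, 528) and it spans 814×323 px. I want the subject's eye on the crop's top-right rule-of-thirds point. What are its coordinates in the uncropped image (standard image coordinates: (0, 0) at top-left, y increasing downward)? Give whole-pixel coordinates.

(911, 636)

One third of the crop width 814 is 271.33 px.
One third of the crop height 323 is 107.67 px.
The top-right point is two-thirds across and one-third down within the crop:
x = 368 + 2 × 271.33 ≈ 911; y = 528 + 1 × 107.67 ≈ 636.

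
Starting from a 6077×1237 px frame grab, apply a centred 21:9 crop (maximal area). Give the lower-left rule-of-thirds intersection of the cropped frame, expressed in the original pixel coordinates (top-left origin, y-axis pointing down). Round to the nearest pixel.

x = 2557 px, y = 825 px

6077/1237 > 21/9, so the 21:9 crop keeps the full height 1237 and trims width to 1237 × 21/9 = 2886.33 px.
Left offset = (6077 − 2886.33)/2 = 1595.33 px; top offset = 0.
Lower-left is one-third across and two-thirds down within the crop:
x = 1595.33 + 1 × 2886.33/3 ≈ 2557; y = 0.00 + 2 × 1237.00/3 ≈ 825.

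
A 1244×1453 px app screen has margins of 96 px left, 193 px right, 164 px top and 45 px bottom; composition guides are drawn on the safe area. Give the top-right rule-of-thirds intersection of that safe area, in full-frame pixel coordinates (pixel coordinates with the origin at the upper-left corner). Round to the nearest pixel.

Content width = 1244 − 96 − 193 = 955 px; content height = 1453 − 164 − 45 = 1244 px.
Top-right is two-thirds across and one-third down within the safe area.
x = 96 + 2 × 955/3 = 96 + 636.67 ≈ 733
y = 164 + 1 × 1244/3 = 164 + 414.67 ≈ 579

x = 733 px, y = 579 px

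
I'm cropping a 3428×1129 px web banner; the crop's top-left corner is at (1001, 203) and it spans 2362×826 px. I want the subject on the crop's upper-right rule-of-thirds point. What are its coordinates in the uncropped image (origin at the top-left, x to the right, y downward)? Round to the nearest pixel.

One third of the crop width 2362 is 787.33 px.
One third of the crop height 826 is 275.33 px.
The upper-right point is two-thirds across and one-third down within the crop:
x = 1001 + 2 × 787.33 ≈ 2576; y = 203 + 1 × 275.33 ≈ 478.

x = 2576 px, y = 478 px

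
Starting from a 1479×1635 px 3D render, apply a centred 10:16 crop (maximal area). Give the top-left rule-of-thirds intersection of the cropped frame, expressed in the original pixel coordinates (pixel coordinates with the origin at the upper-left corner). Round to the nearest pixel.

x = 569 px, y = 545 px

1479/1635 > 10/16, so the 10:16 crop keeps the full height 1635 and trims width to 1635 × 10/16 = 1021.88 px.
Left offset = (1479 − 1021.88)/2 = 228.56 px; top offset = 0.
Top-left is one-third across and one-third down within the crop:
x = 228.56 + 1 × 1021.88/3 ≈ 569; y = 0.00 + 1 × 1635.00/3 ≈ 545.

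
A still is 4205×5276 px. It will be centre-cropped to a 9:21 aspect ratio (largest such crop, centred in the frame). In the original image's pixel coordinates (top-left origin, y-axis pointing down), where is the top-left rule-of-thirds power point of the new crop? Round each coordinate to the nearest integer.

4205/5276 > 9/21, so the 9:21 crop keeps the full height 5276 and trims width to 5276 × 9/21 = 2261.14 px.
Left offset = (4205 − 2261.14)/2 = 971.93 px; top offset = 0.
Top-left is one-third across and one-third down within the crop:
x = 971.93 + 1 × 2261.14/3 ≈ 1726; y = 0.00 + 1 × 5276.00/3 ≈ 1759.

(1726, 1759)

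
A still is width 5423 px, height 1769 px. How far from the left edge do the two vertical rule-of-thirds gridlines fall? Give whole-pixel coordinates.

5423 / 3 = 1807.67, so the vertical lines sit at one and two thirds of 5423.

1808 px and 3615 px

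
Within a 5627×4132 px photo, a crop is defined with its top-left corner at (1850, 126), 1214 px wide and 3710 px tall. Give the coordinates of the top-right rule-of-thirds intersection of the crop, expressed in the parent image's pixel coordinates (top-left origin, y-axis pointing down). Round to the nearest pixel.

(2659, 1363)

One third of the crop width 1214 is 404.67 px.
One third of the crop height 3710 is 1236.67 px.
The top-right point is two-thirds across and one-third down within the crop:
x = 1850 + 2 × 404.67 ≈ 2659; y = 126 + 1 × 1236.67 ≈ 1363.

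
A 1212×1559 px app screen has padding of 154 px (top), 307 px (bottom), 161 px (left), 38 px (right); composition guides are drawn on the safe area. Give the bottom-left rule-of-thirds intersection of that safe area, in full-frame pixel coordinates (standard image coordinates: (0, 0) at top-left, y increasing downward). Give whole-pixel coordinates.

Content width = 1212 − 161 − 38 = 1013 px; content height = 1559 − 154 − 307 = 1098 px.
Bottom-left is one-third across and two-thirds down within the safe area.
x = 161 + 1 × 1013/3 = 161 + 337.67 ≈ 499
y = 154 + 2 × 1098/3 = 154 + 732.00 ≈ 886

(499, 886)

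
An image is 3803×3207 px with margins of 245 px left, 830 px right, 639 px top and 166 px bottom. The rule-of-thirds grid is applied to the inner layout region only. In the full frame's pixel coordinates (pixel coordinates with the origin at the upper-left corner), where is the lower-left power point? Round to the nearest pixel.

x = 1154 px, y = 2240 px

Content width = 3803 − 245 − 830 = 2728 px; content height = 3207 − 639 − 166 = 2402 px.
Lower-left is one-third across and two-thirds down within the inner layout region.
x = 245 + 1 × 2728/3 = 245 + 909.33 ≈ 1154
y = 639 + 2 × 2402/3 = 639 + 1601.33 ≈ 2240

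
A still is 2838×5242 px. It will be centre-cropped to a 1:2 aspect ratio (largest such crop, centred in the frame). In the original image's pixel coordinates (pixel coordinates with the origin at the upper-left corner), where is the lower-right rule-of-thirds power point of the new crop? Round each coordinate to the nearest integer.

2838/5242 > 1/2, so the 1:2 crop keeps the full height 5242 and trims width to 5242 × 1/2 = 2621.00 px.
Left offset = (2838 − 2621.00)/2 = 108.50 px; top offset = 0.
Lower-right is two-thirds across and two-thirds down within the crop:
x = 108.50 + 2 × 2621.00/3 ≈ 1856; y = 0.00 + 2 × 5242.00/3 ≈ 3495.

x = 1856 px, y = 3495 px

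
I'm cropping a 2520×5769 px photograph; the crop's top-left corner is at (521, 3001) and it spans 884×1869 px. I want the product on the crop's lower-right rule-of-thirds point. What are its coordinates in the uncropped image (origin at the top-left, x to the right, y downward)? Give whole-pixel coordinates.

One third of the crop width 884 is 294.67 px.
One third of the crop height 1869 is 623.00 px.
The lower-right point is two-thirds across and two-thirds down within the crop:
x = 521 + 2 × 294.67 ≈ 1110; y = 3001 + 2 × 623.00 ≈ 4247.

(1110, 4247)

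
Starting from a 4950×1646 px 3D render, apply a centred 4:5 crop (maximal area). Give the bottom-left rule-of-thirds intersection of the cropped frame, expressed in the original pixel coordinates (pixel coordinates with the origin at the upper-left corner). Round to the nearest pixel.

4950/1646 > 4/5, so the 4:5 crop keeps the full height 1646 and trims width to 1646 × 4/5 = 1316.80 px.
Left offset = (4950 − 1316.80)/2 = 1816.60 px; top offset = 0.
Bottom-left is one-third across and two-thirds down within the crop:
x = 1816.60 + 1 × 1316.80/3 ≈ 2256; y = 0.00 + 2 × 1646.00/3 ≈ 1097.

x = 2256 px, y = 1097 px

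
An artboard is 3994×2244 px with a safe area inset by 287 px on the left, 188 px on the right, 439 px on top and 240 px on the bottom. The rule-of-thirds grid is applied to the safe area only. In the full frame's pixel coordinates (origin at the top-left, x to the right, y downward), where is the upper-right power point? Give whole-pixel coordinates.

(2633, 961)

Content width = 3994 − 287 − 188 = 3519 px; content height = 2244 − 439 − 240 = 1565 px.
Upper-right is two-thirds across and one-third down within the safe area.
x = 287 + 2 × 3519/3 = 287 + 2346.00 ≈ 2633
y = 439 + 1 × 1565/3 = 439 + 521.67 ≈ 961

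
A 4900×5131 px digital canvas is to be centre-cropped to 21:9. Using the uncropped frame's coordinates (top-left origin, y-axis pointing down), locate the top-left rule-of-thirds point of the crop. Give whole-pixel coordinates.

4900/5131 < 21/9, so the 21:9 crop keeps the full width 4900 and trims height to 4900 × 9/21 = 2100.00 px.
Top offset = (5131 − 2100.00)/2 = 1515.50 px; left offset = 0.
Top-left is one-third across and one-third down within the crop:
x = 0.00 + 1 × 4900.00/3 ≈ 1633; y = 1515.50 + 1 × 2100.00/3 ≈ 2216.

x = 1633 px, y = 2216 px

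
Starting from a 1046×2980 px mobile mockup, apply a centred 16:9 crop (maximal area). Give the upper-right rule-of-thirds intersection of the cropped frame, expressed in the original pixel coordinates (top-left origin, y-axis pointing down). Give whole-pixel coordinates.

1046/2980 < 16/9, so the 16:9 crop keeps the full width 1046 and trims height to 1046 × 9/16 = 588.38 px.
Top offset = (2980 − 588.38)/2 = 1195.81 px; left offset = 0.
Upper-right is two-thirds across and one-third down within the crop:
x = 0.00 + 2 × 1046.00/3 ≈ 697; y = 1195.81 + 1 × 588.38/3 ≈ 1392.

x = 697 px, y = 1392 px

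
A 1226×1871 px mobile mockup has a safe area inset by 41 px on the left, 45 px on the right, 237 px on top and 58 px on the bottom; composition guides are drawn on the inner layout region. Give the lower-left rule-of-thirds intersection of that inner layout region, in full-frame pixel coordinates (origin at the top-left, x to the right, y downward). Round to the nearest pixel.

Content width = 1226 − 41 − 45 = 1140 px; content height = 1871 − 237 − 58 = 1576 px.
Lower-left is one-third across and two-thirds down within the inner layout region.
x = 41 + 1 × 1140/3 = 41 + 380.00 ≈ 421
y = 237 + 2 × 1576/3 = 237 + 1050.67 ≈ 1288

(421, 1288)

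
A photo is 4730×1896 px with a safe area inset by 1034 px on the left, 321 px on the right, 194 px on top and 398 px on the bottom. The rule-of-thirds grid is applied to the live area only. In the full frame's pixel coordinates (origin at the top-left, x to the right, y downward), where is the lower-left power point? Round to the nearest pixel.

Content width = 4730 − 1034 − 321 = 3375 px; content height = 1896 − 194 − 398 = 1304 px.
Lower-left is one-third across and two-thirds down within the live area.
x = 1034 + 1 × 3375/3 = 1034 + 1125.00 ≈ 2159
y = 194 + 2 × 1304/3 = 194 + 869.33 ≈ 1063

x = 2159 px, y = 1063 px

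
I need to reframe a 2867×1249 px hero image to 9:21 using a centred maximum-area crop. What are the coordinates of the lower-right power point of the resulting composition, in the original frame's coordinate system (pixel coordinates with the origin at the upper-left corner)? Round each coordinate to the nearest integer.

2867/1249 > 9/21, so the 9:21 crop keeps the full height 1249 and trims width to 1249 × 9/21 = 535.29 px.
Left offset = (2867 − 535.29)/2 = 1165.86 px; top offset = 0.
Lower-right is two-thirds across and two-thirds down within the crop:
x = 1165.86 + 2 × 535.29/3 ≈ 1523; y = 0.00 + 2 × 1249.00/3 ≈ 833.

(1523, 833)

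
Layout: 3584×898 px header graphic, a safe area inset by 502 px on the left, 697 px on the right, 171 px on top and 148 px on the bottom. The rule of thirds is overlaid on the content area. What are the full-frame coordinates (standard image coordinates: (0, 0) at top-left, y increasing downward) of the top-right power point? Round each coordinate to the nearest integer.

(2092, 364)

Content width = 3584 − 502 − 697 = 2385 px; content height = 898 − 171 − 148 = 579 px.
Top-right is two-thirds across and one-third down within the content area.
x = 502 + 2 × 2385/3 = 502 + 1590.00 ≈ 2092
y = 171 + 1 × 579/3 = 171 + 193.00 ≈ 364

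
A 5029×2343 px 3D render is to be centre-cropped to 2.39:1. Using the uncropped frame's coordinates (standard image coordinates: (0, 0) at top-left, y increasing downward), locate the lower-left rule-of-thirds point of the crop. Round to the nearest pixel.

x = 1676 px, y = 1522 px

5029/2343 < 2.39/1, so the 2.39:1 crop keeps the full width 5029 and trims height to 5029 × 1/2.39 = 2104.18 px.
Top offset = (2343 − 2104.18)/2 = 119.41 px; left offset = 0.
Lower-left is one-third across and two-thirds down within the crop:
x = 0.00 + 1 × 5029.00/3 ≈ 1676; y = 119.41 + 2 × 2104.18/3 ≈ 1522.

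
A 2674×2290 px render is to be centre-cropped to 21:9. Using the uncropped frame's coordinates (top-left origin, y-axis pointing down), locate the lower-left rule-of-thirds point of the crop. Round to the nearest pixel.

x = 891 px, y = 1336 px

2674/2290 < 21/9, so the 21:9 crop keeps the full width 2674 and trims height to 2674 × 9/21 = 1146.00 px.
Top offset = (2290 − 1146.00)/2 = 572.00 px; left offset = 0.
Lower-left is one-third across and two-thirds down within the crop:
x = 0.00 + 1 × 2674.00/3 ≈ 891; y = 572.00 + 2 × 1146.00/3 ≈ 1336.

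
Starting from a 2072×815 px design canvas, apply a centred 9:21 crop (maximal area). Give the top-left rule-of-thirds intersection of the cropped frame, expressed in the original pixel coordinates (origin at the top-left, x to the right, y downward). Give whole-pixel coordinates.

(978, 272)

2072/815 > 9/21, so the 9:21 crop keeps the full height 815 and trims width to 815 × 9/21 = 349.29 px.
Left offset = (2072 − 349.29)/2 = 861.36 px; top offset = 0.
Top-left is one-third across and one-third down within the crop:
x = 861.36 + 1 × 349.29/3 ≈ 978; y = 0.00 + 1 × 815.00/3 ≈ 272.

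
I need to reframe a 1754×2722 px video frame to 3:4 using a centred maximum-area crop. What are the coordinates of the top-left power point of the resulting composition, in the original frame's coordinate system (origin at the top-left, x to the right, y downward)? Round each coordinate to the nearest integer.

1754/2722 < 3/4, so the 3:4 crop keeps the full width 1754 and trims height to 1754 × 4/3 = 2338.67 px.
Top offset = (2722 − 2338.67)/2 = 191.67 px; left offset = 0.
Top-left is one-third across and one-third down within the crop:
x = 0.00 + 1 × 1754.00/3 ≈ 585; y = 191.67 + 1 × 2338.67/3 ≈ 971.

x = 585 px, y = 971 px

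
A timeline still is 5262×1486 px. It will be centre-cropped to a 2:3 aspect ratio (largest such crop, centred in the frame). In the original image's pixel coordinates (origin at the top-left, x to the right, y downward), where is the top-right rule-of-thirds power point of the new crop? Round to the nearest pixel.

(2796, 495)

5262/1486 > 2/3, so the 2:3 crop keeps the full height 1486 and trims width to 1486 × 2/3 = 990.67 px.
Left offset = (5262 − 990.67)/2 = 2135.67 px; top offset = 0.
Top-right is two-thirds across and one-third down within the crop:
x = 2135.67 + 2 × 990.67/3 ≈ 2796; y = 0.00 + 1 × 1486.00/3 ≈ 495.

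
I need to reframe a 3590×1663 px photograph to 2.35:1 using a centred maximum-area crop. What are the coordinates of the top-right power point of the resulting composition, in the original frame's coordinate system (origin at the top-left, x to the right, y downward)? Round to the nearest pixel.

3590/1663 < 2.35/1, so the 2.35:1 crop keeps the full width 3590 and trims height to 3590 × 1/2.35 = 1527.66 px.
Top offset = (1663 − 1527.66)/2 = 67.67 px; left offset = 0.
Top-right is two-thirds across and one-third down within the crop:
x = 0.00 + 2 × 3590.00/3 ≈ 2393; y = 67.67 + 1 × 1527.66/3 ≈ 577.

x = 2393 px, y = 577 px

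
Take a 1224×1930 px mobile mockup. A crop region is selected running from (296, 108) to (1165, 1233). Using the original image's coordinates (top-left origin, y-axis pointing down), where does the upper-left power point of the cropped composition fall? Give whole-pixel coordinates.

Crop width = 1165 − 296 = 869 px; one third is 289.67 px.
Crop height = 1233 − 108 = 1125 px; one third is 375.00 px.
The upper-left point is one-third across and one-third down within the crop:
x = 296 + 1 × 289.67 ≈ 586; y = 108 + 1 × 375.00 ≈ 483.

x = 586 px, y = 483 px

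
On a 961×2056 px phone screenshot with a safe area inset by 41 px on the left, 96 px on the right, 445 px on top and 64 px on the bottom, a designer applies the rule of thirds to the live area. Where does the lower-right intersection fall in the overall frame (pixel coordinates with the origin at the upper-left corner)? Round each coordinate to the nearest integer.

(590, 1476)

Content width = 961 − 41 − 96 = 824 px; content height = 2056 − 445 − 64 = 1547 px.
Lower-right is two-thirds across and two-thirds down within the live area.
x = 41 + 2 × 824/3 = 41 + 549.33 ≈ 590
y = 445 + 2 × 1547/3 = 445 + 1031.33 ≈ 1476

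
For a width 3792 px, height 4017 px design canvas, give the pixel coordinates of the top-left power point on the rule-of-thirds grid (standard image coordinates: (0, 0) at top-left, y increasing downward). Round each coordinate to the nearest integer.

The top-left point sits one-third of the way across and one-third of the way down.
x = 1 × 3792/3 ≈ 1264; y = 1 × 4017/3 ≈ 1339.

x = 1264 px, y = 1339 px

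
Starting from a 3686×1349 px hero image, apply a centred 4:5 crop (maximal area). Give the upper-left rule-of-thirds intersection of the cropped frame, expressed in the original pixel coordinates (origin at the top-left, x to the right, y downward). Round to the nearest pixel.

x = 1663 px, y = 450 px

3686/1349 > 4/5, so the 4:5 crop keeps the full height 1349 and trims width to 1349 × 4/5 = 1079.20 px.
Left offset = (3686 − 1079.20)/2 = 1303.40 px; top offset = 0.
Upper-left is one-third across and one-third down within the crop:
x = 1303.40 + 1 × 1079.20/3 ≈ 1663; y = 0.00 + 1 × 1349.00/3 ≈ 450.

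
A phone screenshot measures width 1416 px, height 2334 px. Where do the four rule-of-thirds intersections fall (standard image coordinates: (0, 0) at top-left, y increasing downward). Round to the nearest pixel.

(472, 778), (944, 778), (472, 1556), (944, 1556)

One third of 1416 is 472; one third of 2334 is 778.
Vertical third lines at x = 472 and x = 944; horizontal third lines at y = 778 and y = 1556.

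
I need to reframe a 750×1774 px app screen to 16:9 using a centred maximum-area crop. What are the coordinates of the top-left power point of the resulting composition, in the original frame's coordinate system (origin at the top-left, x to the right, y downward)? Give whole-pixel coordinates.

750/1774 < 16/9, so the 16:9 crop keeps the full width 750 and trims height to 750 × 9/16 = 421.88 px.
Top offset = (1774 − 421.88)/2 = 676.06 px; left offset = 0.
Top-left is one-third across and one-third down within the crop:
x = 0.00 + 1 × 750.00/3 ≈ 250; y = 676.06 + 1 × 421.88/3 ≈ 817.

(250, 817)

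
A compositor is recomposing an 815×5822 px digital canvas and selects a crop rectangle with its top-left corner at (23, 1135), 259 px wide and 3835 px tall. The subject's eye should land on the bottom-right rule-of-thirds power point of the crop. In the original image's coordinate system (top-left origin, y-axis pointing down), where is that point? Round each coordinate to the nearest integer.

One third of the crop width 259 is 86.33 px.
One third of the crop height 3835 is 1278.33 px.
The bottom-right point is two-thirds across and two-thirds down within the crop:
x = 23 + 2 × 86.33 ≈ 196; y = 1135 + 2 × 1278.33 ≈ 3692.

x = 196 px, y = 3692 px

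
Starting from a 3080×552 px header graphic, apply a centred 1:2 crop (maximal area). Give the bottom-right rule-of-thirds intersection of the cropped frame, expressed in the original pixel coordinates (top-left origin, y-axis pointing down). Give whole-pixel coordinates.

3080/552 > 1/2, so the 1:2 crop keeps the full height 552 and trims width to 552 × 1/2 = 276.00 px.
Left offset = (3080 − 276.00)/2 = 1402.00 px; top offset = 0.
Bottom-right is two-thirds across and two-thirds down within the crop:
x = 1402.00 + 2 × 276.00/3 ≈ 1586; y = 0.00 + 2 × 552.00/3 ≈ 368.

x = 1586 px, y = 368 px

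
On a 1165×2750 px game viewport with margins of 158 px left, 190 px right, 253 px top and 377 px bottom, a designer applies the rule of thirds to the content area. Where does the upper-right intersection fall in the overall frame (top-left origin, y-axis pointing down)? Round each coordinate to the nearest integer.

Content width = 1165 − 158 − 190 = 817 px; content height = 2750 − 253 − 377 = 2120 px.
Upper-right is two-thirds across and one-third down within the content area.
x = 158 + 2 × 817/3 = 158 + 544.67 ≈ 703
y = 253 + 1 × 2120/3 = 253 + 706.67 ≈ 960

x = 703 px, y = 960 px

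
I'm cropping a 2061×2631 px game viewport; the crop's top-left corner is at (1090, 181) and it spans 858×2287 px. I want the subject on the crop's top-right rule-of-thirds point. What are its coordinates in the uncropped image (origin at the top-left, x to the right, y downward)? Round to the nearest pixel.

(1662, 943)

One third of the crop width 858 is 286.00 px.
One third of the crop height 2287 is 762.33 px.
The top-right point is two-thirds across and one-third down within the crop:
x = 1090 + 2 × 286.00 ≈ 1662; y = 181 + 1 × 762.33 ≈ 943.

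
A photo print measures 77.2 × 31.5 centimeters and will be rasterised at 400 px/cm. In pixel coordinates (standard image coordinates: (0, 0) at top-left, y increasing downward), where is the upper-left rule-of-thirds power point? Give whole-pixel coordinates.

In pixels the canvas is 77.2 × 400 = 30880 wide and 31.5 × 400 = 12600 tall.
The upper-left point is one-third across and one-third down:
x = 1 × 30880/3 ≈ 10293; y = 1 × 12600/3 ≈ 4200.

x = 10293 px, y = 4200 px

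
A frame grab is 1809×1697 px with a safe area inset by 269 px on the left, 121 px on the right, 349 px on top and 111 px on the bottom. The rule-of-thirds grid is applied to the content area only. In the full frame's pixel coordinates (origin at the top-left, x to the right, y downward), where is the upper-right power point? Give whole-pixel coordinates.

(1215, 761)

Content width = 1809 − 269 − 121 = 1419 px; content height = 1697 − 349 − 111 = 1237 px.
Upper-right is two-thirds across and one-third down within the content area.
x = 269 + 2 × 1419/3 = 269 + 946.00 ≈ 1215
y = 349 + 1 × 1237/3 = 349 + 412.33 ≈ 761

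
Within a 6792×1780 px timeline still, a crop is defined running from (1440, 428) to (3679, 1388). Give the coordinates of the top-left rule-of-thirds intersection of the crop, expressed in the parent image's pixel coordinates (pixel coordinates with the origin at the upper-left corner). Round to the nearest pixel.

x = 2186 px, y = 748 px

Crop width = 3679 − 1440 = 2239 px; one third is 746.33 px.
Crop height = 1388 − 428 = 960 px; one third is 320.00 px.
The top-left point is one-third across and one-third down within the crop:
x = 1440 + 1 × 746.33 ≈ 2186; y = 428 + 1 × 320.00 ≈ 748.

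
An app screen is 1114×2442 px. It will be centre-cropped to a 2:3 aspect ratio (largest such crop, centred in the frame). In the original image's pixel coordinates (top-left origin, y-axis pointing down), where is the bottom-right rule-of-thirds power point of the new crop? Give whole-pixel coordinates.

1114/2442 < 2/3, so the 2:3 crop keeps the full width 1114 and trims height to 1114 × 3/2 = 1671.00 px.
Top offset = (2442 − 1671.00)/2 = 385.50 px; left offset = 0.
Bottom-right is two-thirds across and two-thirds down within the crop:
x = 0.00 + 2 × 1114.00/3 ≈ 743; y = 385.50 + 2 × 1671.00/3 ≈ 1500.

x = 743 px, y = 1500 px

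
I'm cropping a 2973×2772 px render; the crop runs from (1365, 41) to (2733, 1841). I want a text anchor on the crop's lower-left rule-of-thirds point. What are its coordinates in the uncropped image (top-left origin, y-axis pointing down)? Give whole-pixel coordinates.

Crop width = 2733 − 1365 = 1368 px; one third is 456.00 px.
Crop height = 1841 − 41 = 1800 px; one third is 600.00 px.
The lower-left point is one-third across and two-thirds down within the crop:
x = 1365 + 1 × 456.00 ≈ 1821; y = 41 + 2 × 600.00 ≈ 1241.

x = 1821 px, y = 1241 px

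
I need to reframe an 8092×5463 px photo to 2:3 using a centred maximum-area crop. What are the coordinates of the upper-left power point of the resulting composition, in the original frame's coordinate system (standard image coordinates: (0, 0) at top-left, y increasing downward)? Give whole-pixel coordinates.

8092/5463 > 2/3, so the 2:3 crop keeps the full height 5463 and trims width to 5463 × 2/3 = 3642.00 px.
Left offset = (8092 − 3642.00)/2 = 2225.00 px; top offset = 0.
Upper-left is one-third across and one-third down within the crop:
x = 2225.00 + 1 × 3642.00/3 ≈ 3439; y = 0.00 + 1 × 5463.00/3 ≈ 1821.

x = 3439 px, y = 1821 px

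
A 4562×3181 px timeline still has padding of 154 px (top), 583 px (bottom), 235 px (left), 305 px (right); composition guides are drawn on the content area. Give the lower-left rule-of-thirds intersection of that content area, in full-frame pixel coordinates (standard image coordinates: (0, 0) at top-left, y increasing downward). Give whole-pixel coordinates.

Content width = 4562 − 235 − 305 = 4022 px; content height = 3181 − 154 − 583 = 2444 px.
Lower-left is one-third across and two-thirds down within the content area.
x = 235 + 1 × 4022/3 = 235 + 1340.67 ≈ 1576
y = 154 + 2 × 2444/3 = 154 + 1629.33 ≈ 1783

x = 1576 px, y = 1783 px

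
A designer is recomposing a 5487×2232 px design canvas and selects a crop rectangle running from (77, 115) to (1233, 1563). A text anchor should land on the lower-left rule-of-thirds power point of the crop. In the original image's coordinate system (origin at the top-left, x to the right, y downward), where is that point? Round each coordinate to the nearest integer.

(462, 1080)

Crop width = 1233 − 77 = 1156 px; one third is 385.33 px.
Crop height = 1563 − 115 = 1448 px; one third is 482.67 px.
The lower-left point is one-third across and two-thirds down within the crop:
x = 77 + 1 × 385.33 ≈ 462; y = 115 + 2 × 482.67 ≈ 1080.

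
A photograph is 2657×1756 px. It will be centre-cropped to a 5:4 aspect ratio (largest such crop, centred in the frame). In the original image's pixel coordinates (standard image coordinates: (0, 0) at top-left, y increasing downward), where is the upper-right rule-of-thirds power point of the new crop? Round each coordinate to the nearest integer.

x = 1694 px, y = 585 px

2657/1756 > 5/4, so the 5:4 crop keeps the full height 1756 and trims width to 1756 × 5/4 = 2195.00 px.
Left offset = (2657 − 2195.00)/2 = 231.00 px; top offset = 0.
Upper-right is two-thirds across and one-third down within the crop:
x = 231.00 + 2 × 2195.00/3 ≈ 1694; y = 0.00 + 1 × 1756.00/3 ≈ 585.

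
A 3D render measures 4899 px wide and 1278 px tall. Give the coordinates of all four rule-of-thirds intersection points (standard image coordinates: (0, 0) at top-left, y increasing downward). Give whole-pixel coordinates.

(1633, 426), (3266, 426), (1633, 852), (3266, 852)

One third of 4899 is 1633; one third of 1278 is 426.
Vertical third lines at x = 1633 and x = 3266; horizontal third lines at y = 426 and y = 852.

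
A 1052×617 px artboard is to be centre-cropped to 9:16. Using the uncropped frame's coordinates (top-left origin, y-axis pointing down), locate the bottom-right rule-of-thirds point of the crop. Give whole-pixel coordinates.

x = 584 px, y = 411 px

1052/617 > 9/16, so the 9:16 crop keeps the full height 617 and trims width to 617 × 9/16 = 347.06 px.
Left offset = (1052 − 347.06)/2 = 352.47 px; top offset = 0.
Bottom-right is two-thirds across and two-thirds down within the crop:
x = 352.47 + 2 × 347.06/3 ≈ 584; y = 0.00 + 2 × 617.00/3 ≈ 411.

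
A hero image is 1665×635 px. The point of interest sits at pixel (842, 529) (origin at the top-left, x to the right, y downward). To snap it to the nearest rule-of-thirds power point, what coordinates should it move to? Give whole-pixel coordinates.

(1110, 423)

Third lines: x ∈ {555, 1110}, y ∈ {212, 423}.
842 is closer to x = 1110; 529 is closer to y = 423.
So the nearest intersection is the lower-right power point.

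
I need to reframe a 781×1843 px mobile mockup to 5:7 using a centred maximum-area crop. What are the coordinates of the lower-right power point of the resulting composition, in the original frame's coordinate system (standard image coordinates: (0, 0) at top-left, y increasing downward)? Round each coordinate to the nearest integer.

(521, 1104)

781/1843 < 5/7, so the 5:7 crop keeps the full width 781 and trims height to 781 × 7/5 = 1093.40 px.
Top offset = (1843 − 1093.40)/2 = 374.80 px; left offset = 0.
Lower-right is two-thirds across and two-thirds down within the crop:
x = 0.00 + 2 × 781.00/3 ≈ 521; y = 374.80 + 2 × 1093.40/3 ≈ 1104.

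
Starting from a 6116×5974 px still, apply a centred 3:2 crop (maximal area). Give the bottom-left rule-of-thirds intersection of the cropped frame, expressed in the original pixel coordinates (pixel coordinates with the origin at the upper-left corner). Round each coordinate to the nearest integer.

6116/5974 < 3/2, so the 3:2 crop keeps the full width 6116 and trims height to 6116 × 2/3 = 4077.33 px.
Top offset = (5974 − 4077.33)/2 = 948.33 px; left offset = 0.
Bottom-left is one-third across and two-thirds down within the crop:
x = 0.00 + 1 × 6116.00/3 ≈ 2039; y = 948.33 + 2 × 4077.33/3 ≈ 3667.

x = 2039 px, y = 3667 px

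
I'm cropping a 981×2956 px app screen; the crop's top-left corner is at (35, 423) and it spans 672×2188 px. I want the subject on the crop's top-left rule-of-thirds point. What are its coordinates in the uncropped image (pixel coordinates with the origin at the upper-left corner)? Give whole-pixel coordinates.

One third of the crop width 672 is 224.00 px.
One third of the crop height 2188 is 729.33 px.
The top-left point is one-third across and one-third down within the crop:
x = 35 + 1 × 224.00 ≈ 259; y = 423 + 1 × 729.33 ≈ 1152.

x = 259 px, y = 1152 px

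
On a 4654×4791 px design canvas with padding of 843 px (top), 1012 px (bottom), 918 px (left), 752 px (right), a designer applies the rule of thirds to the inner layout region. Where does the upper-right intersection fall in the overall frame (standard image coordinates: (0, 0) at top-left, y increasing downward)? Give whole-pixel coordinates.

Content width = 4654 − 918 − 752 = 2984 px; content height = 4791 − 843 − 1012 = 2936 px.
Upper-right is two-thirds across and one-third down within the inner layout region.
x = 918 + 2 × 2984/3 = 918 + 1989.33 ≈ 2907
y = 843 + 1 × 2936/3 = 843 + 978.67 ≈ 1822

(2907, 1822)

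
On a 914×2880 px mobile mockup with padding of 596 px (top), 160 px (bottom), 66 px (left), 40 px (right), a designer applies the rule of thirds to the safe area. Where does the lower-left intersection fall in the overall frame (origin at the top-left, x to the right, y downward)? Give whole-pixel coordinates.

x = 335 px, y = 2012 px

Content width = 914 − 66 − 40 = 808 px; content height = 2880 − 596 − 160 = 2124 px.
Lower-left is one-third across and two-thirds down within the safe area.
x = 66 + 1 × 808/3 = 66 + 269.33 ≈ 335
y = 596 + 2 × 2124/3 = 596 + 1416.00 ≈ 2012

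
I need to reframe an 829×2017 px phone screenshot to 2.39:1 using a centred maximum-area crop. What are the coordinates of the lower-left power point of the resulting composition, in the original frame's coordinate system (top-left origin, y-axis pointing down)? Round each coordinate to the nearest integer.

x = 276 px, y = 1066 px

829/2017 < 2.39/1, so the 2.39:1 crop keeps the full width 829 and trims height to 829 × 1/2.39 = 346.86 px.
Top offset = (2017 − 346.86)/2 = 835.07 px; left offset = 0.
Lower-left is one-third across and two-thirds down within the crop:
x = 0.00 + 1 × 829.00/3 ≈ 276; y = 835.07 + 2 × 346.86/3 ≈ 1066.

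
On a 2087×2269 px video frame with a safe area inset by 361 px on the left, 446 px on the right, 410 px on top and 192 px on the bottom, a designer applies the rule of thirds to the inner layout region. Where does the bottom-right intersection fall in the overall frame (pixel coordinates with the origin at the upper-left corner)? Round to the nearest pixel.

Content width = 2087 − 361 − 446 = 1280 px; content height = 2269 − 410 − 192 = 1667 px.
Bottom-right is two-thirds across and two-thirds down within the inner layout region.
x = 361 + 2 × 1280/3 = 361 + 853.33 ≈ 1214
y = 410 + 2 × 1667/3 = 410 + 1111.33 ≈ 1521

x = 1214 px, y = 1521 px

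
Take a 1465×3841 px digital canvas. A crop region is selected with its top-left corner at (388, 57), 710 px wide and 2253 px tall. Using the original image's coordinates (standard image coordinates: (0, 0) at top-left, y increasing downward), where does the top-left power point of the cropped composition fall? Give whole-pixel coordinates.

One third of the crop width 710 is 236.67 px.
One third of the crop height 2253 is 751.00 px.
The top-left point is one-third across and one-third down within the crop:
x = 388 + 1 × 236.67 ≈ 625; y = 57 + 1 × 751.00 ≈ 808.

(625, 808)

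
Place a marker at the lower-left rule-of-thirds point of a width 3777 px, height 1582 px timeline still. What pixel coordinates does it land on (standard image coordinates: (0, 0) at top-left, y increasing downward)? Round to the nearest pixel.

The lower-left point sits one-third of the way across and two-thirds of the way down.
x = 1 × 3777/3 ≈ 1259; y = 2 × 1582/3 ≈ 1055.

(1259, 1055)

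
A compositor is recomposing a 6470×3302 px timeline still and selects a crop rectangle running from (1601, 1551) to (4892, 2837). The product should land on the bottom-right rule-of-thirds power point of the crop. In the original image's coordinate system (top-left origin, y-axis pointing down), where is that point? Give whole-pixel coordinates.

(3795, 2408)

Crop width = 4892 − 1601 = 3291 px; one third is 1097.00 px.
Crop height = 2837 − 1551 = 1286 px; one third is 428.67 px.
The bottom-right point is two-thirds across and two-thirds down within the crop:
x = 1601 + 2 × 1097.00 ≈ 3795; y = 1551 + 2 × 428.67 ≈ 2408.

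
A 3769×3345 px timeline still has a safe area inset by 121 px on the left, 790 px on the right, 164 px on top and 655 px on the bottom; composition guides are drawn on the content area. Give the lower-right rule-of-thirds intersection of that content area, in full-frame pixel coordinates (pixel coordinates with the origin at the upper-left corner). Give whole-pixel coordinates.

x = 2026 px, y = 1848 px

Content width = 3769 − 121 − 790 = 2858 px; content height = 3345 − 164 − 655 = 2526 px.
Lower-right is two-thirds across and two-thirds down within the content area.
x = 121 + 2 × 2858/3 = 121 + 1905.33 ≈ 2026
y = 164 + 2 × 2526/3 = 164 + 1684.00 ≈ 1848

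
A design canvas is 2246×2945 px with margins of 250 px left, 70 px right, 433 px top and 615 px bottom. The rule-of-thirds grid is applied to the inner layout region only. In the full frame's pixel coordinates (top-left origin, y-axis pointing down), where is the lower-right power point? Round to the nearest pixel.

Content width = 2246 − 250 − 70 = 1926 px; content height = 2945 − 433 − 615 = 1897 px.
Lower-right is two-thirds across and two-thirds down within the inner layout region.
x = 250 + 2 × 1926/3 = 250 + 1284.00 ≈ 1534
y = 433 + 2 × 1897/3 = 433 + 1264.67 ≈ 1698

x = 1534 px, y = 1698 px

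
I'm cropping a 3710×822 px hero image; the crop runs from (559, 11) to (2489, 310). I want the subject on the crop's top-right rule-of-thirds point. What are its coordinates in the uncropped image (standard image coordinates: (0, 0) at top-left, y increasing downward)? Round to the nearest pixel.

Crop width = 2489 − 559 = 1930 px; one third is 643.33 px.
Crop height = 310 − 11 = 299 px; one third is 99.67 px.
The top-right point is two-thirds across and one-third down within the crop:
x = 559 + 2 × 643.33 ≈ 1846; y = 11 + 1 × 99.67 ≈ 111.

(1846, 111)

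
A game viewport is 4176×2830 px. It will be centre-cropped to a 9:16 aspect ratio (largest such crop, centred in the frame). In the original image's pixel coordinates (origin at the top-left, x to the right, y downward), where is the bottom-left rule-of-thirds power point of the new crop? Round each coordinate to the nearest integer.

4176/2830 > 9/16, so the 9:16 crop keeps the full height 2830 and trims width to 2830 × 9/16 = 1591.88 px.
Left offset = (4176 − 1591.88)/2 = 1292.06 px; top offset = 0.
Bottom-left is one-third across and two-thirds down within the crop:
x = 1292.06 + 1 × 1591.88/3 ≈ 1823; y = 0.00 + 2 × 2830.00/3 ≈ 1887.

(1823, 1887)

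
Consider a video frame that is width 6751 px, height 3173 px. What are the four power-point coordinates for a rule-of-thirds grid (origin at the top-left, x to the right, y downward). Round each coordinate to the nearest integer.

(2250, 1058), (4501, 1058), (2250, 2115), (4501, 2115)

One third of 6751 is 2250.33; one third of 3173 is 1057.67.
Vertical third lines at x = 2250 and x = 4501; horizontal third lines at y = 1058 and y = 2115.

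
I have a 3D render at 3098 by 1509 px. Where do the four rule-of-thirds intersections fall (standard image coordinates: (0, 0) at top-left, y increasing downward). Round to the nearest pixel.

One third of 3098 is 1032.67; one third of 1509 is 503.
Vertical third lines at x = 1033 and x = 2065; horizontal third lines at y = 503 and y = 1006.

(1033, 503), (2065, 503), (1033, 1006), (2065, 1006)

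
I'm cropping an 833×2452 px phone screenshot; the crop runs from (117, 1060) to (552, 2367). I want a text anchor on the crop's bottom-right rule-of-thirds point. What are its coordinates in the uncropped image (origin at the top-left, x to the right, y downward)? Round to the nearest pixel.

Crop width = 552 − 117 = 435 px; one third is 145.00 px.
Crop height = 2367 − 1060 = 1307 px; one third is 435.67 px.
The bottom-right point is two-thirds across and two-thirds down within the crop:
x = 117 + 2 × 145.00 ≈ 407; y = 1060 + 2 × 435.67 ≈ 1931.

(407, 1931)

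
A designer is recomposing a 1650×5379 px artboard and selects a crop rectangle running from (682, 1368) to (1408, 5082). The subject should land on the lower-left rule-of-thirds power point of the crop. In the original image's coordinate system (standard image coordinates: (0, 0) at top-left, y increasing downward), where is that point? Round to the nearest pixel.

Crop width = 1408 − 682 = 726 px; one third is 242.00 px.
Crop height = 5082 − 1368 = 3714 px; one third is 1238.00 px.
The lower-left point is one-third across and two-thirds down within the crop:
x = 682 + 1 × 242.00 ≈ 924; y = 1368 + 2 × 1238.00 ≈ 3844.

(924, 3844)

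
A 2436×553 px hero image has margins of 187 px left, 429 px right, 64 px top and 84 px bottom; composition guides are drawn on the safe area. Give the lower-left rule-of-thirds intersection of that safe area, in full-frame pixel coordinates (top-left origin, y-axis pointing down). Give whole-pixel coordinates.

(794, 334)

Content width = 2436 − 187 − 429 = 1820 px; content height = 553 − 64 − 84 = 405 px.
Lower-left is one-third across and two-thirds down within the safe area.
x = 187 + 1 × 1820/3 = 187 + 606.67 ≈ 794
y = 64 + 2 × 405/3 = 64 + 270.00 ≈ 334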